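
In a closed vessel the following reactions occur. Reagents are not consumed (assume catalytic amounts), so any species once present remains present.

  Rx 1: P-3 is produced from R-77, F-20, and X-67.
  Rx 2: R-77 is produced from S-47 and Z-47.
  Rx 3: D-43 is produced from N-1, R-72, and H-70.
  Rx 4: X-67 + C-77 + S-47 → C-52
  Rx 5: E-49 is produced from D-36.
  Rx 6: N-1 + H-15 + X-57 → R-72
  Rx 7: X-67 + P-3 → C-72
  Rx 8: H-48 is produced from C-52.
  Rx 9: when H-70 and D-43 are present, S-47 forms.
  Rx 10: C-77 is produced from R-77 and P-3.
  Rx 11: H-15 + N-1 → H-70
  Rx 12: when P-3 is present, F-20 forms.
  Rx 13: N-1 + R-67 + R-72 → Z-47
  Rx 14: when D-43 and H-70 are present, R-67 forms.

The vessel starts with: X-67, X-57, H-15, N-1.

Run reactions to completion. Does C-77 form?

C-77 would need R-77 and P-3 (Rx 10), but P-3 never forms.

No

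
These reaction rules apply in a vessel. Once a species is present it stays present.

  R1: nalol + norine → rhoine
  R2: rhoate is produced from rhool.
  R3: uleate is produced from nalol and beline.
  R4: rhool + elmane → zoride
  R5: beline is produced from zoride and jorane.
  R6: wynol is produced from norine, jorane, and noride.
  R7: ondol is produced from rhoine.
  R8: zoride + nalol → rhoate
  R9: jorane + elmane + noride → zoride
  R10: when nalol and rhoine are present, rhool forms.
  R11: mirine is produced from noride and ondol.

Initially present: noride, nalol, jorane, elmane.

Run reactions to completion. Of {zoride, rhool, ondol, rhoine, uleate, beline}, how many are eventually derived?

jorane, elmane, and noride present → zoride forms (R9).
zoride and jorane present → beline forms (R5).
nalol and beline present → uleate forms (R3).
zoride: reached.
rhool would need nalol and rhoine (R10), but rhoine never forms.
ondol would need rhoine (R7), but rhoine never forms.
rhoine would need nalol and norine (R1), but norine never forms.
uleate: reached.
beline: reached.
Reached: zoride, uleate, and beline — 3 of the 6.

3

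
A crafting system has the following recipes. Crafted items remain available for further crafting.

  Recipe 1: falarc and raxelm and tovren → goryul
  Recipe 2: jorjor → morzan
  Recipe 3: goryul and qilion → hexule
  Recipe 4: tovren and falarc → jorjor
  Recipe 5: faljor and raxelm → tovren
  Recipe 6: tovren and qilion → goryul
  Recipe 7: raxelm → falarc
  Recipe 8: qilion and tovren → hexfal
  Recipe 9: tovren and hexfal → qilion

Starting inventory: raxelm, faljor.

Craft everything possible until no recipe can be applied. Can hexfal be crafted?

No

hexfal would need qilion and tovren (Recipe 8), but qilion is never obtained.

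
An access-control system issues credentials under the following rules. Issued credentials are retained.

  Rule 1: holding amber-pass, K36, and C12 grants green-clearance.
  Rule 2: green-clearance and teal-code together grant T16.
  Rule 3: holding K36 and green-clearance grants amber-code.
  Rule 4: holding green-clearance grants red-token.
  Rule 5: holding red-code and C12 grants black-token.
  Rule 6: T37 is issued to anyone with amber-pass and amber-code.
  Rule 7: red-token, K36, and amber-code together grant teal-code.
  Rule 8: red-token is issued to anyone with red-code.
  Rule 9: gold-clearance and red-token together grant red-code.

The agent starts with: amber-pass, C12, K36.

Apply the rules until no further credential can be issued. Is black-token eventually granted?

No

black-token would need red-code and C12 (Rule 5), but red-code is never granted.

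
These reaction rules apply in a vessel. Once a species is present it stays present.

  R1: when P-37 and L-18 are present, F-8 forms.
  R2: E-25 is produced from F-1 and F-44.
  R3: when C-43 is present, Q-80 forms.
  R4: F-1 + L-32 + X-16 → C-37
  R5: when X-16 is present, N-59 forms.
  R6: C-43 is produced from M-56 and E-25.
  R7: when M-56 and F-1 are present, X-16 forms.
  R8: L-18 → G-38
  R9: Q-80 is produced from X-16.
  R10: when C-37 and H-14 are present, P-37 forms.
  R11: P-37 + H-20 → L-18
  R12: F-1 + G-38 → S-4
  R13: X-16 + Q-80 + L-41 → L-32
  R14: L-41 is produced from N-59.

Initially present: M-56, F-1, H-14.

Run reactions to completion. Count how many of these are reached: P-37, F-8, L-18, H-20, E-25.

1

M-56 and F-1 present → X-16 forms (R7).
X-16 present → Q-80 forms (R9).
X-16 present → N-59 forms (R5).
N-59 present → L-41 forms (R14).
X-16, Q-80, and L-41 present → L-32 forms (R13).
F-1, L-32, and X-16 present → C-37 forms (R4).
C-37 and H-14 present → P-37 forms (R10).
P-37: reached.
F-8 would need P-37 and L-18 (R1), but L-18 never forms.
L-18 would need P-37 and H-20 (R11), but H-20 never forms.
No rule produces H-20, and it is not given.
E-25 would need F-1 and F-44 (R2), but F-44 never forms.
Reached: P-37 — 1 of the 5.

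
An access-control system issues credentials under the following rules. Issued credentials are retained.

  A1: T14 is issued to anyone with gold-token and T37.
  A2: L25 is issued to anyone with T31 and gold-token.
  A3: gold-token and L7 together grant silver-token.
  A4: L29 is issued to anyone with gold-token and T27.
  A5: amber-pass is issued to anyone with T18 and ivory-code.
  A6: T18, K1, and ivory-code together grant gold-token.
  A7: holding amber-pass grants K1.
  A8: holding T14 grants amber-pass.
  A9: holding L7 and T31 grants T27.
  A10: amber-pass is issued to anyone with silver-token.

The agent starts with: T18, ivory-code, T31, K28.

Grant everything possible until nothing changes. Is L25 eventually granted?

Holding T18 and ivory-code grants amber-pass (A5).
Holding amber-pass grants K1 (A7).
Holding T18, K1, and ivory-code grants gold-token (A6).
Holding T31 and gold-token grants L25 (A2).

Yes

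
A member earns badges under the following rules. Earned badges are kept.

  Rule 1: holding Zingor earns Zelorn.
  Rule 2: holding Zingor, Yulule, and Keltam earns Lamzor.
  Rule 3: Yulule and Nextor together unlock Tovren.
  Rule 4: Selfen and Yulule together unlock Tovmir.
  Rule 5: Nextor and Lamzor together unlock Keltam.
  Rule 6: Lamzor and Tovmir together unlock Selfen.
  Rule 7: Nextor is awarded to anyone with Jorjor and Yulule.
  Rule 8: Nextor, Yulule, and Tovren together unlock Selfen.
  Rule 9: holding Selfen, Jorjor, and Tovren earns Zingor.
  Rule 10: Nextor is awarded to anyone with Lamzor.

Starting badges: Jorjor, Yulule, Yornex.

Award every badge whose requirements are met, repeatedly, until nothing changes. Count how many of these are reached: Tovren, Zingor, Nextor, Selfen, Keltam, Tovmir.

5

With Jorjor and Yulule, Nextor is earned (Rule 7).
With Yulule and Nextor, Tovren is earned (Rule 3).
With Nextor, Yulule, and Tovren, Selfen is earned (Rule 8).
With Selfen and Yulule, Tovmir is earned (Rule 4).
With Selfen, Jorjor, and Tovren, Zingor is earned (Rule 9).
Tovren: reached.
Zingor: reached.
Nextor: reached.
Selfen: reached.
Keltam would need Nextor and Lamzor (Rule 5), but Lamzor is never earned.
Tovmir: reached.
Reached: Tovren, Zingor, Nextor, Selfen, and Tovmir — 5 of the 6.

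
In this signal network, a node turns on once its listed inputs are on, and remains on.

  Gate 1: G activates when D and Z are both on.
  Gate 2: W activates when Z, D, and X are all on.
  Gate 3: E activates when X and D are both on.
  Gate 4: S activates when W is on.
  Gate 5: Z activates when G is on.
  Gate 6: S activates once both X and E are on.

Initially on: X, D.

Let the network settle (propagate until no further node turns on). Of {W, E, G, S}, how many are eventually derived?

X and D are on, so E activates (Gate 3).
X and E are on, so S activates (Gate 6).
W would need Z, D, and X (Gate 2), but Z never turns on.
E: reached.
G would need D and Z (Gate 1), but Z never turns on.
S: reached.
Reached: E and S — 2 of the 4.

2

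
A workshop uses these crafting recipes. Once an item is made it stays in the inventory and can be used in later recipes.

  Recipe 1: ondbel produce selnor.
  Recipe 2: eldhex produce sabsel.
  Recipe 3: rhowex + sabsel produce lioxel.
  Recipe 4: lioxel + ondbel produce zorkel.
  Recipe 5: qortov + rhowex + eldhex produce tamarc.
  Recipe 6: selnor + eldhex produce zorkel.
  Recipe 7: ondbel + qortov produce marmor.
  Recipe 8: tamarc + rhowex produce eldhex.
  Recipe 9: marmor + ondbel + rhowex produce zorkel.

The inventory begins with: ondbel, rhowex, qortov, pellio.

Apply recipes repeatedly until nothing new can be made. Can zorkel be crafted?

Yes

ondbel + qortov → marmor (Recipe 7).
marmor + ondbel + rhowex → zorkel (Recipe 9).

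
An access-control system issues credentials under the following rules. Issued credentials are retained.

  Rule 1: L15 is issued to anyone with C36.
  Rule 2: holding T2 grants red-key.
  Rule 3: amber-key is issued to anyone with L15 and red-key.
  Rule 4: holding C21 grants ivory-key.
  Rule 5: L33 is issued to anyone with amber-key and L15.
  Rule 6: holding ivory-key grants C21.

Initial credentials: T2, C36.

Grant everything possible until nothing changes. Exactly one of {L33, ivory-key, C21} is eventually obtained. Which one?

Holding T2 grants red-key (Rule 2).
Holding C36 grants L15 (Rule 1).
Holding L15 and red-key grants amber-key (Rule 3).
Holding amber-key and L15 grants L33 (Rule 5).
ivory-key would need C21 (Rule 4), but C21 is never granted. C21 would need ivory-key (Rule 6), but ivory-key is never granted.

L33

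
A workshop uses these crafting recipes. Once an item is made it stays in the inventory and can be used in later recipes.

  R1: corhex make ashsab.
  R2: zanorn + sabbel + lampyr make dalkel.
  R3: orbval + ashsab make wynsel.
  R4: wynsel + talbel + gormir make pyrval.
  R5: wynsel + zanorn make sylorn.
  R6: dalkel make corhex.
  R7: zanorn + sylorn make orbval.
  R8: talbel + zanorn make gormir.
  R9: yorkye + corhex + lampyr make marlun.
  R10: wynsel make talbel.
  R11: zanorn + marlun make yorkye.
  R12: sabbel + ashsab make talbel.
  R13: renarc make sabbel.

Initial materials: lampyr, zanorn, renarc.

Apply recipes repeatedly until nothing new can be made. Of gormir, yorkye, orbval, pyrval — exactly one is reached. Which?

gormir

renarc → sabbel (R13).
zanorn + sabbel + lampyr → dalkel (R2).
dalkel → corhex (R6).
Using R1, corhex makes ashsab.
Using R12, sabbel and ashsab make talbel.
Using R8, talbel and zanorn make gormir.
yorkye would need zanorn and marlun (R11), but marlun is never obtained. orbval would need zanorn and sylorn (R7), but sylorn is never obtained. pyrval would need wynsel, talbel, and gormir (R4), but wynsel is never obtained.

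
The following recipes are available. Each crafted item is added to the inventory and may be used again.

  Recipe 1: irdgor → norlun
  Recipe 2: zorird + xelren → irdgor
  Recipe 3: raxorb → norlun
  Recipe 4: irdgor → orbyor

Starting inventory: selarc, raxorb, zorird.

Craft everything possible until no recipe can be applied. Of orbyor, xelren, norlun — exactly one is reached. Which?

norlun

raxorb → norlun (Recipe 3).
orbyor would need irdgor (Recipe 4), but irdgor is never obtained. No rule produces xelren, and it is not given.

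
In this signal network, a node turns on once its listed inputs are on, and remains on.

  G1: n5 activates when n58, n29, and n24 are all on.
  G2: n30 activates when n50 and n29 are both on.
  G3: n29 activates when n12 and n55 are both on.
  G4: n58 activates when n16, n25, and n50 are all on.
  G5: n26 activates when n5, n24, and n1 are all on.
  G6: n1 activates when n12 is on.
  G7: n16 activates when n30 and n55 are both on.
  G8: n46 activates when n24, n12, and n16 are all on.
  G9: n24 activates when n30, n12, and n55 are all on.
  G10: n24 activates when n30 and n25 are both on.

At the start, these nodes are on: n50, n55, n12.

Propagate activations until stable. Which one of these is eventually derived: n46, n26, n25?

n46

G3: n12 and n55 on → n29 on.
n50 and n29 are on, so n30 activates (G2).
n30, n12, and n55 are on, so n24 activates (G9).
n30 and n55 are on, so n16 activates (G7).
G8: n24, n12, and n16 on → n46 on.
No rule produces n25, and it is not given. n26 would need n5, n24, and n1 (G5), but n5 never turns on.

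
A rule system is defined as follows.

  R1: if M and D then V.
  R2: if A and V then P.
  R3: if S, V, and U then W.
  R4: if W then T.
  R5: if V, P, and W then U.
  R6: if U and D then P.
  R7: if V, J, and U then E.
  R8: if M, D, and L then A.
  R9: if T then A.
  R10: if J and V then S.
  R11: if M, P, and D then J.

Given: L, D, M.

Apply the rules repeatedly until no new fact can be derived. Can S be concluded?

M and D hold, so V follows (R1).
From M, D, and L, R8 gives A.
A and V hold, so P follows (R2).
M, P, and D hold, so J follows (R11).
From J and V, R10 gives S.

Yes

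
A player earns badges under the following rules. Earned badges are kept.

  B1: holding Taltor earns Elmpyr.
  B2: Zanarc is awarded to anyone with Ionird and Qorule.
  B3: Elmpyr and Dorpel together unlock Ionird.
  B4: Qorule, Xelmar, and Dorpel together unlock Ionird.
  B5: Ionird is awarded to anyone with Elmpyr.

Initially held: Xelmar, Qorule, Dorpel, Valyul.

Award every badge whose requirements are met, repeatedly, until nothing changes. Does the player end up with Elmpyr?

No

Elmpyr would need Taltor (B1), but Taltor is never earned.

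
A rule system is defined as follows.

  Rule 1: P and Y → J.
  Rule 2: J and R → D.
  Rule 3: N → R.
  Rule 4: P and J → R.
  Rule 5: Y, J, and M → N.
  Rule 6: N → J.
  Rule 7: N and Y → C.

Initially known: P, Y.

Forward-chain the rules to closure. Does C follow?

No

C would need N and Y (Rule 7), but N is never established.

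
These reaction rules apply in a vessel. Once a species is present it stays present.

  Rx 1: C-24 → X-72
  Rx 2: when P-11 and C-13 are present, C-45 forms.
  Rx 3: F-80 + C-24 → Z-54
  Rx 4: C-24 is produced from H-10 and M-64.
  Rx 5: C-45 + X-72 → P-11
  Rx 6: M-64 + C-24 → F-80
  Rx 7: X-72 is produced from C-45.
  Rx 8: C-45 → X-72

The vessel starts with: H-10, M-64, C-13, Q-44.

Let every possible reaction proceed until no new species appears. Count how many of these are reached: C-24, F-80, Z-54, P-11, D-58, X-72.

4

H-10 and M-64 present → C-24 forms (Rx 4).
C-24 present → X-72 forms (Rx 1).
M-64 and C-24 present → F-80 forms (Rx 6).
F-80 and C-24 present → Z-54 forms (Rx 3).
C-24: reached.
F-80: reached.
Z-54: reached.
P-11 would need C-45 and X-72 (Rx 5), but C-45 never forms.
No rule produces D-58, and it is not given.
X-72: reached.
Reached: C-24, F-80, Z-54, and X-72 — 4 of the 6.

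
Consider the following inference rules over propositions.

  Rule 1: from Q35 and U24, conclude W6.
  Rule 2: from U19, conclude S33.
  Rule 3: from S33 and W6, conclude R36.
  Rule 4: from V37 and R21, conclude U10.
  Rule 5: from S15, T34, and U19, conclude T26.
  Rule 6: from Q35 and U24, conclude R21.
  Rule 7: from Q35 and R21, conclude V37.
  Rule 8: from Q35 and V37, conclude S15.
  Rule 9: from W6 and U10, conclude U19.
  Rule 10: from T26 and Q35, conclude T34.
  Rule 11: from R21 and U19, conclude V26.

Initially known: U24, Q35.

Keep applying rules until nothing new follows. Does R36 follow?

Yes

From Q35 and U24, Rule 6 gives R21.
Q35 and U24 hold, so W6 follows (Rule 1).
Q35 and R21 hold, so V37 follows (Rule 7).
From V37 and R21, Rule 4 gives U10.
From W6 and U10, Rule 9 gives U19.
U19 holds, so S33 follows (Rule 2).
S33 and W6 hold, so R36 follows (Rule 3).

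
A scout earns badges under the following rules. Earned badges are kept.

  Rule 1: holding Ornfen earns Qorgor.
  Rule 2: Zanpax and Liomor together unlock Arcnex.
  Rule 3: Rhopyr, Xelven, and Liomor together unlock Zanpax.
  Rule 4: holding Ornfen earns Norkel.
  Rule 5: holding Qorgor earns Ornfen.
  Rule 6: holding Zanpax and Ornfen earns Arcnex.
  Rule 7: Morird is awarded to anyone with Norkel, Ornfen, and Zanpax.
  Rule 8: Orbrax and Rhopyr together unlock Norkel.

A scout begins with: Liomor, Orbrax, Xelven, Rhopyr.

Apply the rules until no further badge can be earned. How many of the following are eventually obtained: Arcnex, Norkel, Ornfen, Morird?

2

With Rhopyr, Xelven, and Liomor, Zanpax is earned (Rule 3).
With Orbrax and Rhopyr, Norkel is earned (Rule 8).
With Zanpax and Liomor, Arcnex is earned (Rule 2).
Arcnex: reached.
Norkel: reached.
Ornfen would need Qorgor (Rule 5), but Qorgor is never earned.
Morird would need Norkel, Ornfen, and Zanpax (Rule 7), but Ornfen is never earned.
Reached: Arcnex and Norkel — 2 of the 4.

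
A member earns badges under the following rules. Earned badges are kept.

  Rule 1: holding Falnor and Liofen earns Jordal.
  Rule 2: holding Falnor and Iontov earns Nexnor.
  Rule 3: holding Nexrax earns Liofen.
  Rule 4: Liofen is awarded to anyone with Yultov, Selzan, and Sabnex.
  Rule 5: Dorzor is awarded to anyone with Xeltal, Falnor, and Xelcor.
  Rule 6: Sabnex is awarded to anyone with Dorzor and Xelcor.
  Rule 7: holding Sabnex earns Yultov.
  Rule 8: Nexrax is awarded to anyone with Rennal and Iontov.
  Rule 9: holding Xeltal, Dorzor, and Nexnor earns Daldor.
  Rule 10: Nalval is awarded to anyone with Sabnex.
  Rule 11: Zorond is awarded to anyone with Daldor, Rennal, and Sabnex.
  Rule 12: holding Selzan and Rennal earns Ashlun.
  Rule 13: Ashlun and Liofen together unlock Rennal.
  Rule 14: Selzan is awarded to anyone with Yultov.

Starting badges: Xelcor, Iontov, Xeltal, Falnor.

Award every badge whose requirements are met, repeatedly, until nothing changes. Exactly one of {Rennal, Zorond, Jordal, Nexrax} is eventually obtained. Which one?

With Xeltal, Falnor, and Xelcor, Dorzor is earned (Rule 5).
With Dorzor and Xelcor, Sabnex is earned (Rule 6).
With Sabnex, Yultov is earned (Rule 7).
With Yultov, Selzan is earned (Rule 14).
With Yultov, Selzan, and Sabnex, Liofen is earned (Rule 4).
With Falnor and Liofen, Jordal is earned (Rule 1).
Nexrax would need Rennal and Iontov (Rule 8), but Rennal is never earned. Rennal would need Ashlun and Liofen (Rule 13), but Ashlun is never earned. Zorond would need Daldor, Rennal, and Sabnex (Rule 11), but Rennal is never earned.

Jordal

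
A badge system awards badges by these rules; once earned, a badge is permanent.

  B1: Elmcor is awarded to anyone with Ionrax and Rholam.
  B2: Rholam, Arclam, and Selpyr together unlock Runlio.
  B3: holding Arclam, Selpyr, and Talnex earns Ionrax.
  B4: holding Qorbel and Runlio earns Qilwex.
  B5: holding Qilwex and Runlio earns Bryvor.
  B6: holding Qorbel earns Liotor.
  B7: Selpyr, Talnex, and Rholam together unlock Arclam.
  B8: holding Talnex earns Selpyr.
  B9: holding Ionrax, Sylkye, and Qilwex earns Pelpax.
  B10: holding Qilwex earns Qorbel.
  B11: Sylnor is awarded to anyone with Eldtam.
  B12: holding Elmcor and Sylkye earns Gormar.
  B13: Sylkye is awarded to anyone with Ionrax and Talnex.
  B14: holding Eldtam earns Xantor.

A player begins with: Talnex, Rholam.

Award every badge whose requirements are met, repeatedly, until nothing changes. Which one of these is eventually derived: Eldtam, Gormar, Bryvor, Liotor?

Gormar

With Talnex, Selpyr is earned (B8).
With Selpyr, Talnex, and Rholam, Arclam is earned (B7).
With Arclam, Selpyr, and Talnex, Ionrax is earned (B3).
With Ionrax and Talnex, Sylkye is earned (B13).
With Ionrax and Rholam, Elmcor is earned (B1).
With Elmcor and Sylkye, Gormar is earned (B12).
No rule produces Eldtam, and it is not given. Bryvor would need Qilwex and Runlio (B5), but Qilwex is never earned. Liotor would need Qorbel (B6), but Qorbel is never earned.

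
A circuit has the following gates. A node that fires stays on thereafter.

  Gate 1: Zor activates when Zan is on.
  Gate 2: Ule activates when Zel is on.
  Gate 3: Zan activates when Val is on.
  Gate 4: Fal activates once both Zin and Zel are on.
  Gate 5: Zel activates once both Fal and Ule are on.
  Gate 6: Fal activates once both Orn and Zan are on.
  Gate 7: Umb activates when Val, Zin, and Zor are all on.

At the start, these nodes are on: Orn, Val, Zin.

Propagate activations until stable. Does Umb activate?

Val is on, so Zan activates (Gate 3).
Gate 1: Zan on → Zor on.
Gate 7: Val, Zin, and Zor on → Umb on.

Yes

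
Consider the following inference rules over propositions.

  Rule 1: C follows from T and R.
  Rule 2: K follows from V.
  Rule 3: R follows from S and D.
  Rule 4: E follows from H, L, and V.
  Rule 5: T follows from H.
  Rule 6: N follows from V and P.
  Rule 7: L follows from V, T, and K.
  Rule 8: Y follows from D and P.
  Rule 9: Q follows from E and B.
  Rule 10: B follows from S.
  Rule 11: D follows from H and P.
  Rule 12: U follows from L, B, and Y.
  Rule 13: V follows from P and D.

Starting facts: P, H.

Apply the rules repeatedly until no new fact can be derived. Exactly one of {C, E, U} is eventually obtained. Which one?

From H and P, Rule 11 gives D.
From H, Rule 5 gives T.
P and D hold, so V follows (Rule 13).
V holds, so K follows (Rule 2).
V, T, and K hold, so L follows (Rule 7).
From H, L, and V, Rule 4 gives E.
C would need T and R (Rule 1), but R is never established. U would need L, B, and Y (Rule 12), but B is never established.

E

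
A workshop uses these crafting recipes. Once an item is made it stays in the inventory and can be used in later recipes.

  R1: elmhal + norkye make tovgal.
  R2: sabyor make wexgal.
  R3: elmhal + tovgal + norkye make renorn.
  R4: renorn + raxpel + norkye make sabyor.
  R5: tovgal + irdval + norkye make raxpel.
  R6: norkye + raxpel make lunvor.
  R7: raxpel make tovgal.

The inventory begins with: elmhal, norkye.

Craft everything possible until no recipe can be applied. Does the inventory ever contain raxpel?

raxpel would need tovgal, irdval, and norkye (R5), but irdval is never obtained.

No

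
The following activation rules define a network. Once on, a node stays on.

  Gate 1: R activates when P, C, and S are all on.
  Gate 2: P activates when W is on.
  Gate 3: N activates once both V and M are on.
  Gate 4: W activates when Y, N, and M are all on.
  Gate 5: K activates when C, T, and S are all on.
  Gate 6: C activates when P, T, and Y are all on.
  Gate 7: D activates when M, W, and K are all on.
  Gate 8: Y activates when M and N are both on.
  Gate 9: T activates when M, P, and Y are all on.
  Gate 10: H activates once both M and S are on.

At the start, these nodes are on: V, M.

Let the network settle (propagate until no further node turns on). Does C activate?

Gate 3: V and M on → N on.
M and N are on, so Y activates (Gate 8).
Gate 4: Y, N, and M on → W on.
W is on, so P activates (Gate 2).
Gate 9: M, P, and Y on → T on.
P, T, and Y are on, so C activates (Gate 6).

Yes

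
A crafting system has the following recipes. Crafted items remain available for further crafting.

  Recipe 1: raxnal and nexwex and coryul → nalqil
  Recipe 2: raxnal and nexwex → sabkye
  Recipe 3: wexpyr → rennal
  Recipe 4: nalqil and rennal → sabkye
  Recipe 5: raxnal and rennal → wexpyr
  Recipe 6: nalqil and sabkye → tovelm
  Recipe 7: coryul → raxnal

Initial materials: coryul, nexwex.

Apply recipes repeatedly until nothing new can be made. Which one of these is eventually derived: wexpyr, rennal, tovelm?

coryul → raxnal (Recipe 7).
raxnal and nexwex and coryul → nalqil (Recipe 1).
raxnal and nexwex → sabkye (Recipe 2).
nalqil and sabkye → tovelm (Recipe 6).
rennal would need wexpyr (Recipe 3), but wexpyr is never obtained. wexpyr would need raxnal and rennal (Recipe 5), but rennal is never obtained.

tovelm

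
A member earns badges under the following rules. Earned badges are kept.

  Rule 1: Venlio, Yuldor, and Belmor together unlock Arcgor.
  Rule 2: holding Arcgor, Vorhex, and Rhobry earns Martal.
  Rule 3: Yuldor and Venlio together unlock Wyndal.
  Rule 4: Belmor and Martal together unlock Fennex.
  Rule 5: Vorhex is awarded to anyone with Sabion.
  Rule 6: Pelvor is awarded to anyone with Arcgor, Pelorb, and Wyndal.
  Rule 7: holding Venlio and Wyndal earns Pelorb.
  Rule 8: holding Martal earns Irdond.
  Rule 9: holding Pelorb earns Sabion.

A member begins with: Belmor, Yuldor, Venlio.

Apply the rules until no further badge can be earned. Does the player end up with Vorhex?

With Yuldor and Venlio, Wyndal is earned (Rule 3).
With Venlio and Wyndal, Pelorb is earned (Rule 7).
With Pelorb, Sabion is earned (Rule 9).
With Sabion, Vorhex is earned (Rule 5).

Yes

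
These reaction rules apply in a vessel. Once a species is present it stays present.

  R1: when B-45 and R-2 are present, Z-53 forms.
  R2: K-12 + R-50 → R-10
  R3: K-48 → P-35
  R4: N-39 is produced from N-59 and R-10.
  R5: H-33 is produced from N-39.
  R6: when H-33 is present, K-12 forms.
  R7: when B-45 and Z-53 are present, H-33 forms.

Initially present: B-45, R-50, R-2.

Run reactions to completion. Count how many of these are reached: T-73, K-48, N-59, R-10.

1

B-45 and R-2 present → Z-53 forms (R1).
B-45 and Z-53 present → H-33 forms (R7).
H-33 present → K-12 forms (R6).
K-12 and R-50 present → R-10 forms (R2).
No rule produces T-73, and it is not given.
No rule produces K-48, and it is not given.
No rule produces N-59, and it is not given.
R-10: reached.
Reached: R-10 — 1 of the 4.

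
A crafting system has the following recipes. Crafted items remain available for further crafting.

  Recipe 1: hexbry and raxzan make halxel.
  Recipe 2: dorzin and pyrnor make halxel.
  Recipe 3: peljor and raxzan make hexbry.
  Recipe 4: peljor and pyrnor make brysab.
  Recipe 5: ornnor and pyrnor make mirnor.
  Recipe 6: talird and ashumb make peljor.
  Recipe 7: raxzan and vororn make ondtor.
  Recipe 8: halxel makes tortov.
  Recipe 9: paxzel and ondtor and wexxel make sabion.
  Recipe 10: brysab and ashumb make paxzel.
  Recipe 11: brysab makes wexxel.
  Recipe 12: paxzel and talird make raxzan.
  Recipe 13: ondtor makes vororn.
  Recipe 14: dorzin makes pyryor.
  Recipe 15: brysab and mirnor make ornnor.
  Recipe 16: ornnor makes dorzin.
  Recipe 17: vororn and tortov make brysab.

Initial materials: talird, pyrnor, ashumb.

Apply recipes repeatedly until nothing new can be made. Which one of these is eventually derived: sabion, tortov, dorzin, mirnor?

Using Recipe 6, talird and ashumb make peljor.
Using Recipe 4, peljor and pyrnor make brysab.
brysab and ashumb → paxzel (Recipe 10).
Using Recipe 12, paxzel and talird make raxzan.
Using Recipe 3, peljor and raxzan make hexbry.
hexbry and raxzan → halxel (Recipe 1).
halxel → tortov (Recipe 8).
sabion would need paxzel, ondtor, and wexxel (Recipe 9), but ondtor is never obtained. dorzin would need ornnor (Recipe 16), but ornnor is never obtained. mirnor would need ornnor and pyrnor (Recipe 5), but ornnor is never obtained.

tortov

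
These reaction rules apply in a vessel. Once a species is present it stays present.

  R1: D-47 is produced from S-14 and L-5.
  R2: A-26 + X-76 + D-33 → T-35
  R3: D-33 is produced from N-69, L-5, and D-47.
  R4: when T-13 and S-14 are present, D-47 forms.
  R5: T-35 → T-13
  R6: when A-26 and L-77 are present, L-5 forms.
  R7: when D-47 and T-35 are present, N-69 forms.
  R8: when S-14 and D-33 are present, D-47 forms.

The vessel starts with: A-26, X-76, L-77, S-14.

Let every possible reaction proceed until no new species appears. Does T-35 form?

No

T-35 would need A-26, X-76, and D-33 (R2), but D-33 never forms.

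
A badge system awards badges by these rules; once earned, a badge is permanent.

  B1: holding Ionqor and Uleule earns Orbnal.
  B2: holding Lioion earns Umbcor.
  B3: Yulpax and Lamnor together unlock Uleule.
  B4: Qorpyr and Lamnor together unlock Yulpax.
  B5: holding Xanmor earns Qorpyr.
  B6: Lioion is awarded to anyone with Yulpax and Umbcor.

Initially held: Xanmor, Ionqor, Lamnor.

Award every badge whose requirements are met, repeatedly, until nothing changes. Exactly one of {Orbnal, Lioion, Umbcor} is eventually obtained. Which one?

Orbnal

With Xanmor, Qorpyr is earned (B5).
With Qorpyr and Lamnor, Yulpax is earned (B4).
With Yulpax and Lamnor, Uleule is earned (B3).
With Ionqor and Uleule, Orbnal is earned (B1).
Umbcor would need Lioion (B2), but Lioion is never earned. Lioion would need Yulpax and Umbcor (B6), but Umbcor is never earned.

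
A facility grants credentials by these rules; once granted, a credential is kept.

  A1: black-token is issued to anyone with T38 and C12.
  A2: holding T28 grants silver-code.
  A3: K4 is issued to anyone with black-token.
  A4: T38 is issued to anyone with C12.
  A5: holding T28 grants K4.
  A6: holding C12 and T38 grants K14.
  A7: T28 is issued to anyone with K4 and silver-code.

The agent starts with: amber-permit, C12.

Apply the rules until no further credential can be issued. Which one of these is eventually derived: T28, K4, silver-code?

K4

Holding C12 grants T38 (A4).
Holding T38 and C12 grants black-token (A1).
Holding black-token grants K4 (A3).
silver-code would need T28 (A2), but T28 is never granted. T28 would need K4 and silver-code (A7), but silver-code is never granted.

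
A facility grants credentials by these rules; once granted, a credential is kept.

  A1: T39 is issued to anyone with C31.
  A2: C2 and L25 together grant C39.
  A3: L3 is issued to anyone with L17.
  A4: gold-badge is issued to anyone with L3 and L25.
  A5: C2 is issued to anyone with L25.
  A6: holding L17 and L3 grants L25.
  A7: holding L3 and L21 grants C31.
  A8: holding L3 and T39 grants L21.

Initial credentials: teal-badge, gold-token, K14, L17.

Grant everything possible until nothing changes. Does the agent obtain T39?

No

T39 would need C31 (A1), but C31 is never granted.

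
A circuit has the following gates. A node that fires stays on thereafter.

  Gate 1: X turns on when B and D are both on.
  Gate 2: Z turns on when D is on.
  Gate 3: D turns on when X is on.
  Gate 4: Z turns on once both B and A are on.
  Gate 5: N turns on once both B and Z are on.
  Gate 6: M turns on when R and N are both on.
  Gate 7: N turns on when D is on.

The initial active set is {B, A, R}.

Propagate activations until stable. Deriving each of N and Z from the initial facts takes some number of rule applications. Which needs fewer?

Z

Z: Gate 4: B and A on → Z on. [1 rule application]
N: Gate 4: B and A on → Z on. Gate 5: B and Z on → N on. [2 rule applications]
Z needs fewer.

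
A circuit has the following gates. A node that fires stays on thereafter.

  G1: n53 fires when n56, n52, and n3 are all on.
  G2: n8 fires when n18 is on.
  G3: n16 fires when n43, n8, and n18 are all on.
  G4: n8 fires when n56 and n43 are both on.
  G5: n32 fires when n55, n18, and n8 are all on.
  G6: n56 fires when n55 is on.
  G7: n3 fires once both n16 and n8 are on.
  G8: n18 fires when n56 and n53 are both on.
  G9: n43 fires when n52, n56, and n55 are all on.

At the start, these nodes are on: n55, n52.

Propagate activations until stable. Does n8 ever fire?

n55 is on, so n56 fires (G6).
n52, n56, and n55 are on, so n43 fires (G9).
G4: n56 and n43 on → n8 on.

Yes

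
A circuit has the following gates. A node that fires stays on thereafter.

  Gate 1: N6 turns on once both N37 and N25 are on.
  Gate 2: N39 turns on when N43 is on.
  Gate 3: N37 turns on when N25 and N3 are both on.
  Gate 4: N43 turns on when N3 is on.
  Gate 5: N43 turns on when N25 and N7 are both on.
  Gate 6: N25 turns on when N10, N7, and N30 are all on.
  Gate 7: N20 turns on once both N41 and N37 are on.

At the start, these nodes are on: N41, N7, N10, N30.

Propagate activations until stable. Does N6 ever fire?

No

N6 would need N37 and N25 (Gate 1), but N37 never turns on.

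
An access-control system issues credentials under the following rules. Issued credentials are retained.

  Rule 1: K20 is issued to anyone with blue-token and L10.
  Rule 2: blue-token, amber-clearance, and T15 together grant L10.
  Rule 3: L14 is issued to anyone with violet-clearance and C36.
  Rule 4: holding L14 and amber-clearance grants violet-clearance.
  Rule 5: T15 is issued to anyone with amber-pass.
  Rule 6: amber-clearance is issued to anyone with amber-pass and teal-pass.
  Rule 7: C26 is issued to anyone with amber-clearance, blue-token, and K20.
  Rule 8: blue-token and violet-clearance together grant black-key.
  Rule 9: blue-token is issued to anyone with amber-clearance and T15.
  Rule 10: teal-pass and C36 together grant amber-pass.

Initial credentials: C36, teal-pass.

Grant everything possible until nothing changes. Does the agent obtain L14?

No

L14 would need violet-clearance and C36 (Rule 3), but violet-clearance is never granted.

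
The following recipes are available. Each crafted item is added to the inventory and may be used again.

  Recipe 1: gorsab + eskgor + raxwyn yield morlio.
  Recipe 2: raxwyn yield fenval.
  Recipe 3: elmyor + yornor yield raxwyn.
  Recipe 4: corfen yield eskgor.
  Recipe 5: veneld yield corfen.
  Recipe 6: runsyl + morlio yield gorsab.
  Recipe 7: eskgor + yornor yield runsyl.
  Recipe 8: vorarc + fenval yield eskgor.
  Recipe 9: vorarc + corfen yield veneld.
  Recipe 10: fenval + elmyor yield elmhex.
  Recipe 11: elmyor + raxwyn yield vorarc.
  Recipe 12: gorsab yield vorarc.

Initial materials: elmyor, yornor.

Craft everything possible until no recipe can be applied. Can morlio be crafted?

No

morlio would need gorsab, eskgor, and raxwyn (Recipe 1), but gorsab is never obtained.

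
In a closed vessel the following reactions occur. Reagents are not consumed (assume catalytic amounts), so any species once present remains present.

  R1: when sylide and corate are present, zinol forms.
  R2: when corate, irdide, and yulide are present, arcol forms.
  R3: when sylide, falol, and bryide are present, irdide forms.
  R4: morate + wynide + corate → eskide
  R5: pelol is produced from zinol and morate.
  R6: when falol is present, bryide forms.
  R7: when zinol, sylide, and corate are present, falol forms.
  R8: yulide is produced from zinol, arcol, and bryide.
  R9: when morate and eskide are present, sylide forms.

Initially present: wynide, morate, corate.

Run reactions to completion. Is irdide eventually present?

Yes

morate, wynide, and corate present → eskide forms (R4).
morate and eskide present → sylide forms (R9).
sylide and corate present → zinol forms (R1).
zinol, sylide, and corate present → falol forms (R7).
falol present → bryide forms (R6).
sylide, falol, and bryide present → irdide forms (R3).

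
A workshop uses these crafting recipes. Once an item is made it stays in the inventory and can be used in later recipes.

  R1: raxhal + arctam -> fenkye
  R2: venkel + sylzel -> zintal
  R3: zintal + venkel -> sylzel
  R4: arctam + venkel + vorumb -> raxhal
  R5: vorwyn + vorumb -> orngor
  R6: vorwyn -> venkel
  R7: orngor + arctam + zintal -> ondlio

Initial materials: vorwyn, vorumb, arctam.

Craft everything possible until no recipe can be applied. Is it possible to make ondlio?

No

ondlio would need orngor, arctam, and zintal (R7), but zintal is never obtained.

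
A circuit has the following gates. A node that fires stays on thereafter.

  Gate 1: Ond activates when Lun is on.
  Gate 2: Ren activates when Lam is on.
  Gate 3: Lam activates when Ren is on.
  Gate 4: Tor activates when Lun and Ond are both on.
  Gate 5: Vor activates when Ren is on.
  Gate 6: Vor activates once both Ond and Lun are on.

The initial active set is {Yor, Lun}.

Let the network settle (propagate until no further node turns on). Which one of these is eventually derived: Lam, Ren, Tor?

Lun is on, so Ond activates (Gate 1).
Gate 4: Lun and Ond on → Tor on.
Ren would need Lam (Gate 2), but Lam never turns on. Lam would need Ren (Gate 3), but Ren never turns on.

Tor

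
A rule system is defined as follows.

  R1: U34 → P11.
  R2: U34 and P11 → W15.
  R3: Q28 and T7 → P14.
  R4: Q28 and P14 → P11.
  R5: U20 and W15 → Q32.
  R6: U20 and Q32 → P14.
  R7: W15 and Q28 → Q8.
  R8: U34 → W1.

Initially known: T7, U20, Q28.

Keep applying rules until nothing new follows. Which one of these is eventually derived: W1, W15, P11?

P11

Q28 and T7 hold, so P14 follows (R3).
From Q28 and P14, R4 gives P11.
W1 would need U34 (R8), but U34 is never established. W15 would need U34 and P11 (R2), but U34 is never established.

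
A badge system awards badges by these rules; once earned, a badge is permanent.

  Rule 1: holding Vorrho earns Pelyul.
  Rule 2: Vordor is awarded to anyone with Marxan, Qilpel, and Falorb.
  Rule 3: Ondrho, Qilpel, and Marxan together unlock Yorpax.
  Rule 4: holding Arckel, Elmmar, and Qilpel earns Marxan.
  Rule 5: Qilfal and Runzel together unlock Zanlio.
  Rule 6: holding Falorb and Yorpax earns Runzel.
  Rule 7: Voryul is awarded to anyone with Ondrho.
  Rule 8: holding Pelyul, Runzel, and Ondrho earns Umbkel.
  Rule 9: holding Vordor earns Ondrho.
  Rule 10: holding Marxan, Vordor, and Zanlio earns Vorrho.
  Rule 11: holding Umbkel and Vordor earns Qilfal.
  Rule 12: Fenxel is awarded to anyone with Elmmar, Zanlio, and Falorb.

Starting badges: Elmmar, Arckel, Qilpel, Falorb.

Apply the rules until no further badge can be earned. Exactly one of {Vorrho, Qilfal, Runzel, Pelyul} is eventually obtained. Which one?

Runzel

With Arckel, Elmmar, and Qilpel, Marxan is earned (Rule 4).
With Marxan, Qilpel, and Falorb, Vordor is earned (Rule 2).
With Vordor, Ondrho is earned (Rule 9).
With Ondrho, Qilpel, and Marxan, Yorpax is earned (Rule 3).
With Falorb and Yorpax, Runzel is earned (Rule 6).
Pelyul would need Vorrho (Rule 1), but Vorrho is never earned. Qilfal would need Umbkel and Vordor (Rule 11), but Umbkel is never earned. Vorrho would need Marxan, Vordor, and Zanlio (Rule 10), but Zanlio is never earned.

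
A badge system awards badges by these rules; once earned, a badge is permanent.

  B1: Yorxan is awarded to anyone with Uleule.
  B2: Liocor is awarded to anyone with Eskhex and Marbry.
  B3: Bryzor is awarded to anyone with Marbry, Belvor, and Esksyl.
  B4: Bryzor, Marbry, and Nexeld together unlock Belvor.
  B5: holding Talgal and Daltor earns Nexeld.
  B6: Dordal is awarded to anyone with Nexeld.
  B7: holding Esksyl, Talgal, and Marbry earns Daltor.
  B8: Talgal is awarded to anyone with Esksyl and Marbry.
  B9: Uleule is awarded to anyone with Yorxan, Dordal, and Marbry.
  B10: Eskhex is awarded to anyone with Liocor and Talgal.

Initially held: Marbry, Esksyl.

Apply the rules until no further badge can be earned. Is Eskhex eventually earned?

Eskhex would need Liocor and Talgal (B10), but Liocor is never earned.

No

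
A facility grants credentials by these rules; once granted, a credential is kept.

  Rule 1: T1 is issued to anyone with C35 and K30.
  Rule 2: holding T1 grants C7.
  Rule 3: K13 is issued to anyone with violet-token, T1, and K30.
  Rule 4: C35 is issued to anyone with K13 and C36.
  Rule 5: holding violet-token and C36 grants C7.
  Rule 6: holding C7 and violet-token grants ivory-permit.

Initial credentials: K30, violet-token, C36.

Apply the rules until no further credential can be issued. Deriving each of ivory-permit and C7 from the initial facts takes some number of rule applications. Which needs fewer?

C7: Holding violet-token and C36 grants C7 (Rule 5). [1 rule application]
ivory-permit: Holding violet-token and C36 grants C7 (Rule 5). Holding C7 and violet-token grants ivory-permit (Rule 6). [2 rule applications]
C7 needs fewer.

C7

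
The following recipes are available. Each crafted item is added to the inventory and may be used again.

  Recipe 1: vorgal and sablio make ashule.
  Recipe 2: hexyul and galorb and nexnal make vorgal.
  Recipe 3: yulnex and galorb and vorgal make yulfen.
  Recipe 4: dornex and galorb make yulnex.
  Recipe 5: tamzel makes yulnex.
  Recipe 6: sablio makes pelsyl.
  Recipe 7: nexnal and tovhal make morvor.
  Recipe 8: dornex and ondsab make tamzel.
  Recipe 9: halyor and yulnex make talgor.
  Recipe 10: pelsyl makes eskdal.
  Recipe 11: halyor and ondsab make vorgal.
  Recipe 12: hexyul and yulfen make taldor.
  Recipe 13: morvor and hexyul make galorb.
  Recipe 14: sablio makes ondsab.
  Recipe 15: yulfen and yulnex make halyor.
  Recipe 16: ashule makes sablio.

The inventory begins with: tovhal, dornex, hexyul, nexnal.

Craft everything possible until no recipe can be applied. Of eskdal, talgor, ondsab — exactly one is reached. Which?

Using Recipe 7, nexnal and tovhal make morvor.
morvor and hexyul → galorb (Recipe 13).
hexyul and galorb and nexnal → vorgal (Recipe 2).
dornex and galorb → yulnex (Recipe 4).
Using Recipe 3, yulnex, galorb, and vorgal make yulfen.
Using Recipe 15, yulfen and yulnex make halyor.
halyor and yulnex → talgor (Recipe 9).
eskdal would need pelsyl (Recipe 10), but pelsyl is never obtained. ondsab would need sablio (Recipe 14), but sablio is never obtained.

talgor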